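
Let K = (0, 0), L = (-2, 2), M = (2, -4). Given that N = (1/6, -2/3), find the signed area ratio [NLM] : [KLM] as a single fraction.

[KLM] = ½·(0·(2−(-4)) + (-2)·(-4−0) + 2·(0−2)) = ½·(0 + 8 − 4) = 2.
[NLM] = ½·((1/6)·(2−(-4)) + (-2)·(-4−(-2/3)) + 2·(-2/3−2)) = ½·(1 + 20/3 − 16/3) = 7/6, so the ratio is (7/6)/2 = 7/12.

7/12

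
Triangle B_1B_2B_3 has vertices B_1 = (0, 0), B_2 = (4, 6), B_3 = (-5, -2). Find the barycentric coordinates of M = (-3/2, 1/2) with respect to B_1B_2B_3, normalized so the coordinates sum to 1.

(1/4, 1/4, 1/2)

Signed area of the reference triangle: [B_1B_2B_3] = ½·(0·(6−(-2)) + 4·(-2−0) + (-5)·(0−6)) = ½·(0 − 8 + 30) = 11.
[MB_2B_3] = ½·((-3/2)·(6−(-2)) + 4·(-2−(1/2)) + (-5)·(1/2−6)) = ½·(-12 − 10 + 55/2) = 11/4, so the B_1-coordinate is (11/4)/11 = 1/4.
[B_1MB_3] = ½·(0·(1/2−(-2)) + (-3/2)·(-2−0) + (-5)·(0−(1/2))) = ½·(0 + 3 + 5/2) = 11/4, so the B_2-coordinate is 1/4.
[B_1B_2M] = ½·(0·(6−(1/2)) + 4·(1/2−0) + (-3/2)·(0−6)) = ½·(0 + 2 + 9) = 11/2, so the B_3-coordinate is 1/2.
Check: 1/4 + 1/4 + 1/2 = 1.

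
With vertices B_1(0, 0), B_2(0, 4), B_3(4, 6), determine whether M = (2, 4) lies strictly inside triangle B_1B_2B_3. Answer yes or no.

yes

Barycentric coordinates of M: (1/4, 1/4, 1/2).
The three coordinates are positive, positive, positive; a point is interior exactly when all three are positive.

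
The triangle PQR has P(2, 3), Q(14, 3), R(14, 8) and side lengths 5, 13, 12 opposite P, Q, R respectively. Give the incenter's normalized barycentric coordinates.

(1/6, 13/30, 2/5)

The incenter has barycentric coordinates proportional to the opposite side lengths: (5 : 13 : 12).
Normalizing by 5+13+12 = 30 gives (1/6, 13/30, 2/5).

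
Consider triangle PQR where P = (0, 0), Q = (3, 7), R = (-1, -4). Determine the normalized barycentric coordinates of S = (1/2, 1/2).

(3/10, 3/10, 2/5)

Signed area of the reference triangle: [PQR] = ½·(0·(7−(-4)) + 3·(-4−0) + (-1)·(0−7)) = ½·(0 − 12 + 7) = -5/2.
[SQR] = ½·((1/2)·(7−(-4)) + 3·(-4−(1/2)) + (-1)·(1/2−7)) = ½·(11/2 − 27/2 + 13/2) = -3/4, so the P-coordinate is (-3/4)/(-5/2) = 3/10.
[PSR] = ½·(0·(1/2−(-4)) + (1/2)·(-4−0) + (-1)·(0−(1/2))) = ½·(0 − 2 + 1/2) = -3/4, so the Q-coordinate is 3/10.
[PQS] = ½·(0·(7−(1/2)) + 3·(1/2−0) + (1/2)·(0−7)) = ½·(0 + 3/2 − 7/2) = -1, so the R-coordinate is 2/5.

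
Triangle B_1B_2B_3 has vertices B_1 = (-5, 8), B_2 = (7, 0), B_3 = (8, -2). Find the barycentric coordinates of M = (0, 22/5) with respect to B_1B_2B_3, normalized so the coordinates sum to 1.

(3/5, 1/5, 1/5)

Signed area of the reference triangle: [B_1B_2B_3] = ½·((-5)·(0−(-2)) + 7·(-2−8) + 8·(8−0)) = ½·(-10 − 70 + 64) = -8.
[MB_2B_3] = ½·(0·(0−(-2)) + 7·(-2−(22/5)) + 8·(22/5−0)) = ½·(0 − 224/5 + 176/5) = -24/5, so the B_1-coordinate is (-24/5)/(-8) = 3/5.
[B_1MB_3] = ½·((-5)·(22/5−(-2)) + 0·(-2−8) + 8·(8−(22/5))) = ½·(-32 + 0 + 144/5) = -8/5, so the B_2-coordinate is 1/5.
[B_1B_2M] = ½·((-5)·(0−(22/5)) + 7·(22/5−8) + 0·(8−0)) = ½·(22 − 126/5 + 0) = -8/5, so the B_3-coordinate is 1/5.
Check: 3/5 + 1/5 + 1/5 = 1.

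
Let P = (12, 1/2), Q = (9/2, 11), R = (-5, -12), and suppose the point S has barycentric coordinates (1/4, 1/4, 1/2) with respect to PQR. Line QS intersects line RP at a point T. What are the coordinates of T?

(2/3, -47/6)

Line QS meets RP where the Q-coordinate vanishes; zeroing S's Q-weight and renormalizing leaves R, P-weights 1/2 : 1/4 → (2/3, 1/3).
So T = (2/3)·R + (1/3)·P = (2/3, -47/6).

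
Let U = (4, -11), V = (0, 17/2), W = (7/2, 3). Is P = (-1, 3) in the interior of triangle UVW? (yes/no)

Barycentric coordinates of P: (99/185, 252/185, -166/185).
The three coordinates are positive, positive, negative; a point is interior exactly when all three are positive.

no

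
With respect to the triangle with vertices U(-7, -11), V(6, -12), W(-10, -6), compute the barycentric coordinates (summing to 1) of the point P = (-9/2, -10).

Signed area of the reference triangle: [UVW] = ½·((-7)·(-12−(-6)) + 6·(-6−(-11)) + (-10)·(-11−(-12))) = ½·(42 + 30 − 10) = 31.
[PVW] = ½·((-9/2)·(-12−(-6)) + 6·(-6−(-10)) + (-10)·(-10−(-12))) = ½·(27 + 24 − 20) = 31/2, so the U-coordinate is (31/2)/31 = 1/2.
[UPW] = ½·((-7)·(-10−(-6)) + (-9/2)·(-6−(-11)) + (-10)·(-11−(-10))) = ½·(28 − 45/2 + 10) = 31/4, so the V-coordinate is 1/4.
[UVP] = ½·((-7)·(-12−(-10)) + 6·(-10−(-11)) + (-9/2)·(-11−(-12))) = ½·(14 + 6 − 9/2) = 31/4, so the W-coordinate is 1/4.

(1/2, 1/4, 1/4)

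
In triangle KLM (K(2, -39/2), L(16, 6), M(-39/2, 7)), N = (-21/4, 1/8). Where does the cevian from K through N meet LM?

(-23/3, 20/3)

Barycentric coordinates of N with respect to KLM: (1/4, 1/4, 1/2).
On side LM the K-coordinate is zero; dropping N's K-weight 1/4 and renormalizing the remaining 1/4 : 1/2 gives weights 1/3, 2/3 on L, M.
J = (1/3)·(16, 6) + (2/3)·(-39/2, 7) = (-23/3, 20/3).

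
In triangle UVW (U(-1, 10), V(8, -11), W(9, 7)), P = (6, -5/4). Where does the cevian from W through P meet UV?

(5, -4)

Barycentric coordinates of P with respect to UVW: (1/4, 1/2, 1/4).
On side UV the W-coordinate is zero; dropping P's W-weight 1/4 and renormalizing the remaining 1/4 : 1/2 gives weights 1/3, 2/3 on U, V.
Q = (1/3)·(-1, 10) + (2/3)·(8, -11) = (5, -4).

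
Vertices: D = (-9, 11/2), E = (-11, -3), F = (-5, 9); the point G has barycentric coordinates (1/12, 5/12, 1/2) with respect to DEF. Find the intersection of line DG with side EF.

(-85/11, 39/11)

Line DG meets EF where the D-coordinate vanishes; zeroing G's D-weight and renormalizing leaves E, F-weights 5/12 : 1/2 → (5/11, 6/11).
So H = (5/11)·E + (6/11)·F = (-85/11, 39/11).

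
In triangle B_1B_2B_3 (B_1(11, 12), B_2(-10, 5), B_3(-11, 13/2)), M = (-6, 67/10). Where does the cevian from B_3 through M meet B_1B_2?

(-19/4, 27/4)

Barycentric coordinates of M with respect to B_1B_2B_3: (1/5, 3/5, 1/5).
On side B_1B_2 the B_3-coordinate is zero; dropping M's B_3-weight 1/5 and renormalizing the remaining 1/5 : 3/5 gives weights 1/4, 3/4 on B_1, B_2.
N = (1/4)·(11, 12) + (3/4)·(-10, 5) = (-19/4, 27/4).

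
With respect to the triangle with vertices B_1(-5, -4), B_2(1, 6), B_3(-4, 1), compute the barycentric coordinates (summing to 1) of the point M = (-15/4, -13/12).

Signed area of the reference triangle: [B_1B_2B_3] = ½·((-5)·(6−1) + 1·(1−(-4)) + (-4)·(-4−6)) = ½·(-25 + 5 + 40) = 10.
[MB_2B_3] = ½·((-15/4)·(6−1) + 1·(1−(-13/12)) + (-4)·(-13/12−6)) = ½·(-75/4 + 25/12 + 85/3) = 35/6, so the B_1-coordinate is (35/6)/10 = 7/12.
[B_1MB_3] = ½·((-5)·(-13/12−1) + (-15/4)·(1−(-4)) + (-4)·(-4−(-13/12))) = ½·(125/12 − 75/4 + 35/3) = 5/3, so the B_2-coordinate is 1/6.
[B_1B_2M] = ½·((-5)·(6−(-13/12)) + 1·(-13/12−(-4)) + (-15/4)·(-4−6)) = ½·(-425/12 + 35/12 + 75/2) = 5/2, so the B_3-coordinate is 1/4.

(7/12, 1/6, 1/4)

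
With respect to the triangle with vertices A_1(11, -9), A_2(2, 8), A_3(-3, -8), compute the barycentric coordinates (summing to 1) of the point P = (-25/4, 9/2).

(-1/2, 3/4, 3/4)

Signed area of the reference triangle: [A_1A_2A_3] = ½·(11·(8−(-8)) + 2·(-8−(-9)) + (-3)·(-9−8)) = ½·(176 + 2 + 51) = 229/2.
[PA_2A_3] = ½·((-25/4)·(8−(-8)) + 2·(-8−(9/2)) + (-3)·(9/2−8)) = ½·(-100 − 25 + 21/2) = -229/4, so the A_1-coordinate is (-229/4)/(229/2) = -1/2.
[A_1PA_3] = ½·(11·(9/2−(-8)) + (-25/4)·(-8−(-9)) + (-3)·(-9−(9/2))) = ½·(275/2 − 25/4 + 81/2) = 687/8, so the A_2-coordinate is 3/4.
[A_1A_2P] = ½·(11·(8−(9/2)) + 2·(9/2−(-9)) + (-25/4)·(-9−8)) = ½·(77/2 + 27 + 425/4) = 687/8, so the A_3-coordinate is 3/4.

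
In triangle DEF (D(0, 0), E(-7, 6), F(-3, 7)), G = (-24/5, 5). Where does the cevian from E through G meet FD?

Barycentric coordinates of G with respect to DEF: (1/5, 3/5, 1/5).
On side FD the E-coordinate is zero; dropping G's E-weight 3/5 and renormalizing the remaining 1/5 : 1/5 gives weights 1/2, 1/2 on F, D.
H = (1/2)·(-3, 7) + (1/2)·(0, 0) = (-3/2, 7/2).

(-3/2, 7/2)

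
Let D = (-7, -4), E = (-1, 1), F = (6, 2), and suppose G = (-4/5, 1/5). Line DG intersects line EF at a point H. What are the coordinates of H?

(3/4, 5/4)

Barycentric coordinates of G with respect to DEF: (1/5, 3/5, 1/5).
On side EF the D-coordinate is zero; dropping G's D-weight 1/5 and renormalizing the remaining 3/5 : 1/5 gives weights 3/4, 1/4 on E, F.
H = (3/4)·(-1, 1) + (1/4)·(6, 2) = (3/4, 5/4).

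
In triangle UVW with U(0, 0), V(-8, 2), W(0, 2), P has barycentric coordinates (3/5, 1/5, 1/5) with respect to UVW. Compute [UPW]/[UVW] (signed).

1/5

The signed ratio [UPW]/[UVW] equals the barycentric coordinate of P at vertex V, which is 1/5.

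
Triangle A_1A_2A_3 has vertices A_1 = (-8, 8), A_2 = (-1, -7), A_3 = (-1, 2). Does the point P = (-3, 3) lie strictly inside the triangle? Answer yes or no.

yes

Barycentric coordinates of P: (2/7, 5/63, 40/63).
The three coordinates are positive, positive, positive; a point is interior exactly when all three are positive.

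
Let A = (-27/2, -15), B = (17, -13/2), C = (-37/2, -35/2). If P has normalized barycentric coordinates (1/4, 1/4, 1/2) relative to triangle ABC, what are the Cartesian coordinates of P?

(-67/8, -113/8)

P = (1/4)·A + (1/4)·B + (1/2)·C.
x-coordinate: (1/4)·(-27/2) + (1/4)·17 + (1/2)·(-37/2) = -67/8.
y-coordinate: (1/4)·(-15) + (1/4)·(-13/2) + (1/2)·(-35/2) = -113/8.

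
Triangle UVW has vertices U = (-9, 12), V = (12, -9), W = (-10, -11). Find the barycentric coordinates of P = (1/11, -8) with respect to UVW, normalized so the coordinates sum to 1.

(1/11, 5/11, 5/11)

Signed area of the reference triangle: [UVW] = ½·((-9)·(-9−(-11)) + 12·(-11−12) + (-10)·(12−(-9))) = ½·(-18 − 276 − 210) = -252.
[PVW] = ½·((1/11)·(-9−(-11)) + 12·(-11−(-8)) + (-10)·(-8−(-9))) = ½·(2/11 − 36 − 10) = -252/11, so the U-coordinate is (-252/11)/(-252) = 1/11.
[UPW] = ½·((-9)·(-8−(-11)) + (1/11)·(-11−12) + (-10)·(12−(-8))) = ½·(-27 − 23/11 − 200) = -1260/11, so the V-coordinate is 5/11.
[UVP] = ½·((-9)·(-9−(-8)) + 12·(-8−12) + (1/11)·(12−(-9))) = ½·(9 − 240 + 21/11) = -1260/11, so the W-coordinate is 5/11.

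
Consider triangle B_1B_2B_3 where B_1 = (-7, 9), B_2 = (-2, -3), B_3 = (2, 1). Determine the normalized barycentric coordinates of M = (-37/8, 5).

(5/8, 1/4, 1/8)

Signed area of the reference triangle: [B_1B_2B_3] = ½·((-7)·(-3−1) + (-2)·(1−9) + 2·(9−(-3))) = ½·(28 + 16 + 24) = 34.
[MB_2B_3] = ½·((-37/8)·(-3−1) + (-2)·(1−5) + 2·(5−(-3))) = ½·(37/2 + 8 + 16) = 85/4, so the B_1-coordinate is (85/4)/34 = 5/8.
[B_1MB_3] = ½·((-7)·(5−1) + (-37/8)·(1−9) + 2·(9−5)) = ½·(-28 + 37 + 8) = 17/2, so the B_2-coordinate is 1/4.
[B_1B_2M] = ½·((-7)·(-3−5) + (-2)·(5−9) + (-37/8)·(9−(-3))) = ½·(56 + 8 − 111/2) = 17/4, so the B_3-coordinate is 1/8.
Check: 5/8 + 1/4 + 1/8 = 1.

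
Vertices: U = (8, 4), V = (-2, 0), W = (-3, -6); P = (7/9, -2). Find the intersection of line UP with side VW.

(-17/6, -5)

Barycentric coordinates of P with respect to UVW: (1/3, 1/9, 5/9).
On side VW the U-coordinate is zero; dropping P's U-weight 1/3 and renormalizing the remaining 1/9 : 5/9 gives weights 1/6, 5/6 on V, W.
Q = (1/6)·(-2, 0) + (5/6)·(-3, -6) = (-17/6, -5).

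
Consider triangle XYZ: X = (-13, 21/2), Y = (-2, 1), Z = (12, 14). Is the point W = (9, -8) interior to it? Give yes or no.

Barycentric coordinates of W: (-269/276, 1079/552, 11/552).
The three coordinates are negative, positive, positive; a point is interior exactly when all three are positive.

no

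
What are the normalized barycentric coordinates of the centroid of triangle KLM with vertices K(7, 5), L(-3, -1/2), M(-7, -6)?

(1/3, 1/3, 1/3)

The centroid is the average of the vertices, so each weight is 1/3.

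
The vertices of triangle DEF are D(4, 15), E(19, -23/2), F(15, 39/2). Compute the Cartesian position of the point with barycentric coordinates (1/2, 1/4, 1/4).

G = (1/2)·D + (1/4)·E + (1/4)·F.
x-coordinate: (1/2)·4 + (1/4)·19 + (1/4)·15 = 21/2.
y-coordinate: (1/2)·15 + (1/4)·(-23/2) + (1/4)·(39/2) = 19/2.

(21/2, 19/2)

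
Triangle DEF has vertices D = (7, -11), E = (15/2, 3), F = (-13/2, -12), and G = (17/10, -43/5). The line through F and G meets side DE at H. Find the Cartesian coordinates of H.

(43/6, -19/3)

Barycentric coordinates of G with respect to DEF: (2/5, 1/5, 2/5).
On side DE the F-coordinate is zero; dropping G's F-weight 2/5 and renormalizing the remaining 2/5 : 1/5 gives weights 2/3, 1/3 on D, E.
H = (2/3)·(7, -11) + (1/3)·(15/2, 3) = (43/6, -19/3).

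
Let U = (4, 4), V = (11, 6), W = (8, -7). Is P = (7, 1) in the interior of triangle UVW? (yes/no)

Barycentric coordinates of P: (37/85, 21/85, 27/85).
The three coordinates are positive, positive, positive; a point is interior exactly when all three are positive.

yes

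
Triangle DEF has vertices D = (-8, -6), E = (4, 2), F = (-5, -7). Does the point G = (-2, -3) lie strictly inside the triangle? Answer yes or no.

yes

Barycentric coordinates of G: (1/4, 5/12, 1/3).
The three coordinates are positive, positive, positive; a point is interior exactly when all three are positive.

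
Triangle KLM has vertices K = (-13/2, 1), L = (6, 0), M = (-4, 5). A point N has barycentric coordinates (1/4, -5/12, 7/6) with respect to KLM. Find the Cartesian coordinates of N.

N = (1/4)·K + (-5/12)·L + (7/6)·M.
x-coordinate: (1/4)·(-13/2) + (-5/12)·6 + (7/6)·(-4) = -211/24.
y-coordinate: (1/4)·1 + (-5/12)·0 + (7/6)·5 = 73/12.

(-211/24, 73/12)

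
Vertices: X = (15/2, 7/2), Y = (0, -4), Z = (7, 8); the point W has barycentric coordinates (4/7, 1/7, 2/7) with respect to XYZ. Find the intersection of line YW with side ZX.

(22/3, 5)

Line YW meets ZX where the Y-coordinate vanishes; zeroing W's Y-weight and renormalizing leaves Z, X-weights 2/7 : 4/7 → (1/3, 2/3).
So V = (1/3)·Z + (2/3)·X = (22/3, 5).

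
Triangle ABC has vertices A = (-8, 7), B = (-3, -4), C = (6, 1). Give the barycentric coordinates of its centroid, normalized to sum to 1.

The centroid is the average of the vertices, so each weight is 1/3.

(1/3, 1/3, 1/3)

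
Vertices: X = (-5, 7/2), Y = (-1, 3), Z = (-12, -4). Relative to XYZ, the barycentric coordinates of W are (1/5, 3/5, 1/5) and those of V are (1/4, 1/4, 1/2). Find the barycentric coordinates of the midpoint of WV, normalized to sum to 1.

(9/40, 17/40, 7/20)

Since both coordinate triples sum to 1, the midpoint's barycentrics are the componentwise average.
(1/5+1/4)/2 = 9/40; similarly 17/40 and 7/20.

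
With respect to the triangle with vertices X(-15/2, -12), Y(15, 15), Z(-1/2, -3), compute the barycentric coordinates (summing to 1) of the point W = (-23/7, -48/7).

(5/7, 1/7, 1/7)

Signed area of the reference triangle: [XYZ] = ½·((-15/2)·(15−(-3)) + 15·(-3−(-12)) + (-1/2)·(-12−15)) = ½·(-135 + 135 + 27/2) = 27/4.
[WYZ] = ½·((-23/7)·(15−(-3)) + 15·(-3−(-48/7)) + (-1/2)·(-48/7−15)) = ½·(-414/7 + 405/7 + 153/14) = 135/28, so the X-coordinate is (135/28)/(27/4) = 5/7.
[XWZ] = ½·((-15/2)·(-48/7−(-3)) + (-23/7)·(-3−(-12)) + (-1/2)·(-12−(-48/7))) = ½·(405/14 − 207/7 + 18/7) = 27/28, so the Y-coordinate is 1/7.
[XYW] = ½·((-15/2)·(15−(-48/7)) + 15·(-48/7−(-12)) + (-23/7)·(-12−15)) = ½·(-2295/14 + 540/7 + 621/7) = 27/28, so the Z-coordinate is 1/7.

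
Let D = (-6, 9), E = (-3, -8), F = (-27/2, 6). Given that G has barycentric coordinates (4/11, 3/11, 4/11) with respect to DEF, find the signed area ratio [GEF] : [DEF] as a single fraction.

4/11

The signed ratio [GEF]/[DEF] equals the barycentric coordinate of G at vertex D, which is 4/11.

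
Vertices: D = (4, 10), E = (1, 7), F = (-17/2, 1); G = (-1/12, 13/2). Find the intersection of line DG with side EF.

Barycentric coordinates of G with respect to DEF: (1/6, 2/3, 1/6).
On side EF the D-coordinate is zero; dropping G's D-weight 1/6 and renormalizing the remaining 2/3 : 1/6 gives weights 4/5, 1/5 on E, F.
H = (4/5)·(1, 7) + (1/5)·(-17/2, 1) = (-9/10, 29/5).

(-9/10, 29/5)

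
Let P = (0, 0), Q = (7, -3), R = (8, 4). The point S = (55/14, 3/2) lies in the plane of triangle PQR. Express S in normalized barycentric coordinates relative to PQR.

(1/2, 1/14, 3/7)

Signed area of the reference triangle: [PQR] = ½·(0·(-3−4) + 7·(4−0) + 8·(0−(-3))) = ½·(0 + 28 + 24) = 26.
[SQR] = ½·((55/14)·(-3−4) + 7·(4−(3/2)) + 8·(3/2−(-3))) = ½·(-55/2 + 35/2 + 36) = 13, so the P-coordinate is 13/26 = 1/2.
[PSR] = ½·(0·(3/2−4) + (55/14)·(4−0) + 8·(0−(3/2))) = ½·(0 + 110/7 − 12) = 13/7, so the Q-coordinate is 1/14.
[PQS] = ½·(0·(-3−(3/2)) + 7·(3/2−0) + (55/14)·(0−(-3))) = ½·(0 + 21/2 + 165/14) = 78/7, so the R-coordinate is 3/7.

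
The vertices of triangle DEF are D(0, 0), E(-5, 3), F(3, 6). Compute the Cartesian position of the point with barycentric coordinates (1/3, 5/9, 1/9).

G = (1/3)·D + (5/9)·E + (1/9)·F.
x-coordinate: (1/3)·0 + (5/9)·(-5) + (1/9)·3 = -22/9.
y-coordinate: (1/3)·0 + (5/9)·3 + (1/9)·6 = 7/3.

(-22/9, 7/3)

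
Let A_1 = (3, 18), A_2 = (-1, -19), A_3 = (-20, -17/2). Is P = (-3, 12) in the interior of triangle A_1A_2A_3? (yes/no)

Barycentric coordinates of P: (568/745, -21/745, 198/745).
The three coordinates are positive, negative, positive; a point is interior exactly when all three are positive.

no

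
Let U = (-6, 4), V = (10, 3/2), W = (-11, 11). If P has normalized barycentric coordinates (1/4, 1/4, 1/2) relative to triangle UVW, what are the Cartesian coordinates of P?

(-9/2, 55/8)

P = (1/4)·U + (1/4)·V + (1/2)·W.
x-coordinate: (1/4)·(-6) + (1/4)·10 + (1/2)·(-11) = -9/2.
y-coordinate: (1/4)·4 + (1/4)·(3/2) + (1/2)·11 = 55/8.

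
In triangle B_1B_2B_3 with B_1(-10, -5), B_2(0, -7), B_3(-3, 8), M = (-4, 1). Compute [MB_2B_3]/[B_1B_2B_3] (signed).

1/4

[B_1B_2B_3] = ½·((-10)·(-7−8) + 0·(8−(-5)) + (-3)·(-5−(-7))) = ½·(150 + 0 − 6) = 72.
[MB_2B_3] = ½·((-4)·(-7−8) + 0·(8−1) + (-3)·(1−(-7))) = ½·(60 + 0 − 24) = 18, so the ratio is 18/72 = 1/4.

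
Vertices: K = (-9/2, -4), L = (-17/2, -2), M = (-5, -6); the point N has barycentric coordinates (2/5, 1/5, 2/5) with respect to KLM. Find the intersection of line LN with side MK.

(-19/4, -5)

Line LN meets MK where the L-coordinate vanishes; zeroing N's L-weight and renormalizing leaves M, K-weights 2/5 : 2/5 → (1/2, 1/2).
So J = (1/2)·M + (1/2)·K = (-19/4, -5).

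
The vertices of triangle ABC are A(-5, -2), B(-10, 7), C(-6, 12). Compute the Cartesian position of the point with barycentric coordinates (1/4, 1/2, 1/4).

P = (1/4)·A + (1/2)·B + (1/4)·C.
x-coordinate: (1/4)·(-5) + (1/2)·(-10) + (1/4)·(-6) = -31/4.
y-coordinate: (1/4)·(-2) + (1/2)·7 + (1/4)·12 = 6.

(-31/4, 6)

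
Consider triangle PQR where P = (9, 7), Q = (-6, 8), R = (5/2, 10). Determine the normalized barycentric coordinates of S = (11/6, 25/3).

(1/3, 1/3, 1/3)

Signed area of the reference triangle: [PQR] = ½·(9·(8−10) + (-6)·(10−7) + (5/2)·(7−8)) = ½·(-18 − 18 − 5/2) = -77/4.
[SQR] = ½·((11/6)·(8−10) + (-6)·(10−(25/3)) + (5/2)·(25/3−8)) = ½·(-11/3 − 10 + 5/6) = -77/12, so the P-coordinate is (-77/12)/(-77/4) = 1/3.
[PSR] = ½·(9·(25/3−10) + (11/6)·(10−7) + (5/2)·(7−(25/3))) = ½·(-15 + 11/2 − 10/3) = -77/12, so the Q-coordinate is 1/3.
[PQS] = ½·(9·(8−(25/3)) + (-6)·(25/3−7) + (11/6)·(7−8)) = ½·(-3 − 8 − 11/6) = -77/12, so the R-coordinate is 1/3.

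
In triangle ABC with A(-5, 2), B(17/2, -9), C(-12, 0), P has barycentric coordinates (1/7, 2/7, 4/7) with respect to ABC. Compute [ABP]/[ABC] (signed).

4/7

The signed ratio [ABP]/[ABC] equals the barycentric coordinate of P at vertex C, which is 4/7.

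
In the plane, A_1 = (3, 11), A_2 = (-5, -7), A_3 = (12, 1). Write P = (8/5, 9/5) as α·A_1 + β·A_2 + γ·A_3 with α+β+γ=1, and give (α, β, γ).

Signed area of the reference triangle: [A_1A_2A_3] = ½·(3·(-7−1) + (-5)·(1−11) + 12·(11−(-7))) = ½·(-24 + 50 + 216) = 121.
[PA_2A_3] = ½·((8/5)·(-7−1) + (-5)·(1−(9/5)) + 12·(9/5−(-7))) = ½·(-64/5 + 4 + 528/5) = 242/5, so the A_1-coordinate is (242/5)/121 = 2/5.
[A_1PA_3] = ½·(3·(9/5−1) + (8/5)·(1−11) + 12·(11−(9/5))) = ½·(12/5 − 16 + 552/5) = 242/5, so the A_2-coordinate is 2/5.
[A_1A_2P] = ½·(3·(-7−(9/5)) + (-5)·(9/5−11) + (8/5)·(11−(-7))) = ½·(-132/5 + 46 + 144/5) = 121/5, so the A_3-coordinate is 1/5.

(2/5, 2/5, 1/5)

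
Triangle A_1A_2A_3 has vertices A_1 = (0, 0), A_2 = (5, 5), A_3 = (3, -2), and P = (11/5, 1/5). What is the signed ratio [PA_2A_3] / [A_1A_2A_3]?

2/5

[A_1A_2A_3] = ½·(0·(5−(-2)) + 5·(-2−0) + 3·(0−5)) = ½·(0 − 10 − 15) = -25/2.
[PA_2A_3] = ½·((11/5)·(5−(-2)) + 5·(-2−(1/5)) + 3·(1/5−5)) = ½·(77/5 − 11 − 72/5) = -5, so the ratio is (-5)/(-25/2) = 2/5.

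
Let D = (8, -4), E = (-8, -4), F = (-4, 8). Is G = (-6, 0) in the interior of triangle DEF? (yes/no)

yes

Barycentric coordinates of G: (1/24, 5/8, 1/3).
The three coordinates are positive, positive, positive; a point is interior exactly when all three are positive.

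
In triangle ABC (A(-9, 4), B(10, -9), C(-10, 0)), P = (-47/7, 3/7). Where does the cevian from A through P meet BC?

(-5, -9/4)

Barycentric coordinates of P with respect to ABC: (3/7, 1/7, 3/7).
On side BC the A-coordinate is zero; dropping P's A-weight 3/7 and renormalizing the remaining 1/7 : 3/7 gives weights 1/4, 3/4 on B, C.
Q = (1/4)·(10, -9) + (3/4)·(-10, 0) = (-5, -9/4).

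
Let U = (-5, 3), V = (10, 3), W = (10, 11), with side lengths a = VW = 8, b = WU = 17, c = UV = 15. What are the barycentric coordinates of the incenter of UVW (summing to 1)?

(1/5, 17/40, 3/8)

The incenter has barycentric coordinates proportional to the opposite side lengths: (8 : 17 : 15).
Normalizing by 8+17+15 = 40 gives (1/5, 17/40, 3/8).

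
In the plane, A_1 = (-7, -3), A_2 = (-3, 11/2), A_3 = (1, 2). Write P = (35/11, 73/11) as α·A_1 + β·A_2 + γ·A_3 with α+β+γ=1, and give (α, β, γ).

(-6/11, 6/11, 1)

Signed area of the reference triangle: [A_1A_2A_3] = ½·((-7)·(11/2−2) + (-3)·(2−(-3)) + 1·(-3−(11/2))) = ½·(-49/2 − 15 − 17/2) = -24.
[PA_2A_3] = ½·((35/11)·(11/2−2) + (-3)·(2−(73/11)) + 1·(73/11−(11/2))) = ½·(245/22 + 153/11 + 25/22) = 144/11, so the A_1-coordinate is (144/11)/(-24) = -6/11.
[A_1PA_3] = ½·((-7)·(73/11−2) + (35/11)·(2−(-3)) + 1·(-3−(73/11))) = ½·(-357/11 + 175/11 − 106/11) = -144/11, so the A_2-coordinate is 6/11.
[A_1A_2P] = ½·((-7)·(11/2−(73/11)) + (-3)·(73/11−(-3)) + (35/11)·(-3−(11/2))) = ½·(175/22 − 318/11 − 595/22) = -24, so the A_3-coordinate is 1.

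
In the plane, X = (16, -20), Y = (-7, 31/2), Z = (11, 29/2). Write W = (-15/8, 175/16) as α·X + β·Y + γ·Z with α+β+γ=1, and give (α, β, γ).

Signed area of the reference triangle: [XYZ] = ½·(16·(31/2−(29/2)) + (-7)·(29/2−(-20)) + 11·(-20−(31/2))) = ½·(16 − 483/2 − 781/2) = -308.
[WYZ] = ½·((-15/8)·(31/2−(29/2)) + (-7)·(29/2−(175/16)) + 11·(175/16−(31/2))) = ½·(-15/8 − 399/16 − 803/16) = -77/2, so the X-coordinate is (-77/2)/(-308) = 1/8.
[XWZ] = ½·(16·(175/16−(29/2)) + (-15/8)·(29/2−(-20)) + 11·(-20−(175/16))) = ½·(-57 − 1035/16 − 5445/16) = -231, so the Y-coordinate is 3/4.
[XYW] = ½·(16·(31/2−(175/16)) + (-7)·(175/16−(-20)) + (-15/8)·(-20−(31/2))) = ½·(73 − 3465/16 + 1065/16) = -77/2, so the Z-coordinate is 1/8.

(1/8, 3/4, 1/8)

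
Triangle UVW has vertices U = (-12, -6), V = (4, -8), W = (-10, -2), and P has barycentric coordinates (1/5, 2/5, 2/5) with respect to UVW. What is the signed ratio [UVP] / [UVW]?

The signed ratio [UVP]/[UVW] equals the barycentric coordinate of P at vertex W, which is 2/5.

2/5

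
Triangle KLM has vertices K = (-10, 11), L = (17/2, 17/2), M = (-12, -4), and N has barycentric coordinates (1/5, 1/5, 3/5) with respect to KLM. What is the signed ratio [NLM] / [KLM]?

The signed ratio [NLM]/[KLM] equals the barycentric coordinate of N at vertex K, which is 1/5.

1/5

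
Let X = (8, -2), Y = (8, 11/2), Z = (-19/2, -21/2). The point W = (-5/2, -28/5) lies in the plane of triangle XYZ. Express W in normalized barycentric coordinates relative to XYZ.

(1/5, 1/5, 3/5)

Signed area of the reference triangle: [XYZ] = ½·(8·(11/2−(-21/2)) + 8·(-21/2−(-2)) + (-19/2)·(-2−(11/2))) = ½·(128 − 68 + 285/4) = 525/8.
[WYZ] = ½·((-5/2)·(11/2−(-21/2)) + 8·(-21/2−(-28/5)) + (-19/2)·(-28/5−(11/2))) = ½·(-40 − 196/5 + 2109/20) = 105/8, so the X-coordinate is (105/8)/(525/8) = 1/5.
[XWZ] = ½·(8·(-28/5−(-21/2)) + (-5/2)·(-21/2−(-2)) + (-19/2)·(-2−(-28/5))) = ½·(196/5 + 85/4 − 171/5) = 105/8, so the Y-coordinate is 1/5.
[XYW] = ½·(8·(11/2−(-28/5)) + 8·(-28/5−(-2)) + (-5/2)·(-2−(11/2))) = ½·(444/5 − 144/5 + 75/4) = 315/8, so the Z-coordinate is 3/5.
Check: 1/5 + 1/5 + 3/5 = 1.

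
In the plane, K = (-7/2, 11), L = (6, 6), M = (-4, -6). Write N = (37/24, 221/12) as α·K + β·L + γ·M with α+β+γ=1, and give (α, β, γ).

Signed area of the reference triangle: [KLM] = ½·((-7/2)·(6−(-6)) + 6·(-6−11) + (-4)·(11−6)) = ½·(-42 − 102 − 20) = -82.
[NLM] = ½·((37/24)·(6−(-6)) + 6·(-6−(221/12)) + (-4)·(221/12−6)) = ½·(37/2 − 293/2 − 149/3) = -533/6, so the K-coordinate is (-533/6)/(-82) = 13/12.
[KNM] = ½·((-7/2)·(221/12−(-6)) + (37/24)·(-6−11) + (-4)·(11−(221/12))) = ½·(-2051/24 − 629/24 + 89/3) = -41, so the L-coordinate is 1/2.
[KLN] = ½·((-7/2)·(6−(221/12)) + 6·(221/12−11) + (37/24)·(11−6)) = ½·(1043/24 + 89/2 + 185/24) = 287/6, so the M-coordinate is -7/12.
Check: 13/12 + 1/2 − 7/12 = 1.

(13/12, 1/2, -7/12)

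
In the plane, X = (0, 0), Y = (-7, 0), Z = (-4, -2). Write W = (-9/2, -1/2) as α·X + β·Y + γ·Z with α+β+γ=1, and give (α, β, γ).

(1/4, 1/2, 1/4)

Signed area of the reference triangle: [XYZ] = ½·(0·(0−(-2)) + (-7)·(-2−0) + (-4)·(0−0)) = ½·(0 + 14 + 0) = 7.
[WYZ] = ½·((-9/2)·(0−(-2)) + (-7)·(-2−(-1/2)) + (-4)·(-1/2−0)) = ½·(-9 + 21/2 + 2) = 7/4, so the X-coordinate is (7/4)/7 = 1/4.
[XWZ] = ½·(0·(-1/2−(-2)) + (-9/2)·(-2−0) + (-4)·(0−(-1/2))) = ½·(0 + 9 − 2) = 7/2, so the Y-coordinate is 1/2.
[XYW] = ½·(0·(0−(-1/2)) + (-7)·(-1/2−0) + (-9/2)·(0−0)) = ½·(0 + 7/2 + 0) = 7/4, so the Z-coordinate is 1/4.
Check: 1/4 + 1/2 + 1/4 = 1.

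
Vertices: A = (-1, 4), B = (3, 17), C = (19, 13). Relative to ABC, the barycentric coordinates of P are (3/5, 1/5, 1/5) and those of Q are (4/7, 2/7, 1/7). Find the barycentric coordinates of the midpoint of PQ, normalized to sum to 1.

Since both coordinate triples sum to 1, the midpoint's barycentrics are the componentwise average.
(3/5+4/7)/2 = 41/70; similarly 17/70 and 6/35.

(41/70, 17/70, 6/35)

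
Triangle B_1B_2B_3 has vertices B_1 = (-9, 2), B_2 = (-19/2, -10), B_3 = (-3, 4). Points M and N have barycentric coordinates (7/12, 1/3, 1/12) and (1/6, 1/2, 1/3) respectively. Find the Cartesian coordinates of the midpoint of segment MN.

(-191/24, -31/12)

Barycentric coordinates of the midpoint are the average: (3/8, 5/12, 5/24).
Converting: (3/8)·B_1 + (5/12)·B_2 + (5/24)·B_3 = (-191/24, -31/12).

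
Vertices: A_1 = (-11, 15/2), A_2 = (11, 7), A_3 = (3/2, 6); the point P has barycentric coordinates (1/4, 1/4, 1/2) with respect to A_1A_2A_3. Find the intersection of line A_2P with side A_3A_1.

(-8/3, 13/2)

Line A_2P meets A_3A_1 where the A_2-coordinate vanishes; zeroing P's A_2-weight and renormalizing leaves A_3, A_1-weights 1/2 : 1/4 → (2/3, 1/3).
So Q = (2/3)·A_3 + (1/3)·A_1 = (-8/3, 13/2).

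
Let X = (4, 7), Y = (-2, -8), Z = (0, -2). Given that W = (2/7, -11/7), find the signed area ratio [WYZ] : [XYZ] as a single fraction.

[XYZ] = ½·(4·(-8−(-2)) + (-2)·(-2−7) + 0·(7−(-8))) = ½·(-24 + 18 + 0) = -3.
[WYZ] = ½·((2/7)·(-8−(-2)) + (-2)·(-2−(-11/7)) + 0·(-11/7−(-8))) = ½·(-12/7 + 6/7 + 0) = -3/7, so the ratio is (-3/7)/(-3) = 1/7.

1/7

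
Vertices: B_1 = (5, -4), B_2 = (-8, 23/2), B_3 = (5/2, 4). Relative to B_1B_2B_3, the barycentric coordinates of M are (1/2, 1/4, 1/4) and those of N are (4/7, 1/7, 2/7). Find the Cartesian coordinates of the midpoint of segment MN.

(199/112, 19/16)

Barycentric coordinates of the midpoint are the average: (15/28, 11/56, 15/56).
Converting: (15/28)·B_1 + (11/56)·B_2 + (15/56)·B_3 = (199/112, 19/16).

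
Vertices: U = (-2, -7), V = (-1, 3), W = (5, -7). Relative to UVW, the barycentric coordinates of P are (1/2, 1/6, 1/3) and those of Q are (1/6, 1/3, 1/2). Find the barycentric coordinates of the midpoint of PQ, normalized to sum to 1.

Since both coordinate triples sum to 1, the midpoint's barycentrics are the componentwise average.
(1/2+1/6)/2 = 1/3; similarly 1/4 and 5/12.

(1/3, 1/4, 5/12)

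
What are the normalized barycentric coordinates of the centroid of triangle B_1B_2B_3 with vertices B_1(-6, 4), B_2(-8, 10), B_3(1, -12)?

(1/3, 1/3, 1/3)

The centroid is the average of the vertices, so each weight is 1/3.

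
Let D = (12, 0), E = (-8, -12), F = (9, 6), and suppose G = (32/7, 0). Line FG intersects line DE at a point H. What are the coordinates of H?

(-4/3, -8)

Barycentric coordinates of G with respect to DEF: (1/7, 2/7, 4/7).
On side DE the F-coordinate is zero; dropping G's F-weight 4/7 and renormalizing the remaining 1/7 : 2/7 gives weights 1/3, 2/3 on D, E.
H = (1/3)·(12, 0) + (2/3)·(-8, -12) = (-4/3, -8).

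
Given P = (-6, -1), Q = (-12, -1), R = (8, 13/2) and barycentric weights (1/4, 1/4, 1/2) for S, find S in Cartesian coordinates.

S = (1/4)·P + (1/4)·Q + (1/2)·R.
x-coordinate: (1/4)·(-6) + (1/4)·(-12) + (1/2)·8 = -1/2.
y-coordinate: (1/4)·(-1) + (1/4)·(-1) + (1/2)·(13/2) = 11/4.

(-1/2, 11/4)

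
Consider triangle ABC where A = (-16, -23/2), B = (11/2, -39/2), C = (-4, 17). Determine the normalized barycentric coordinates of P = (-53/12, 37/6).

Signed area of the reference triangle: [ABC] = ½·((-16)·(-39/2−17) + (11/2)·(17−(-23/2)) + (-4)·(-23/2−(-39/2))) = ½·(584 + 627/4 − 32) = 2835/8.
[PBC] = ½·((-53/12)·(-39/2−17) + (11/2)·(17−(37/6)) + (-4)·(37/6−(-39/2))) = ½·(3869/24 + 715/12 − 308/3) = 945/16, so the A-coordinate is (945/16)/(2835/8) = 1/6.
[APC] = ½·((-16)·(37/6−17) + (-53/12)·(17−(-23/2)) + (-4)·(-23/2−(37/6))) = ½·(520/3 − 1007/8 + 212/3) = 945/16, so the B-coordinate is 1/6.
[ABP] = ½·((-16)·(-39/2−(37/6)) + (11/2)·(37/6−(-23/2)) + (-53/12)·(-23/2−(-39/2))) = ½·(1232/3 + 583/6 − 106/3) = 945/4, so the C-coordinate is 2/3.

(1/6, 1/6, 2/3)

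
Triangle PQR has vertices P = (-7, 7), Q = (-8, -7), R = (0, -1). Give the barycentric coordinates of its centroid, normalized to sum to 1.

(1/3, 1/3, 1/3)

The centroid is the average of the vertices, so each weight is 1/3.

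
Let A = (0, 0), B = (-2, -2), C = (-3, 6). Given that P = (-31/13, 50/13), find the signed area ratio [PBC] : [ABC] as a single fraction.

[ABC] = ½·(0·(-2−6) + (-2)·(6−0) + (-3)·(0−(-2))) = ½·(0 − 12 − 6) = -9.
[PBC] = ½·((-31/13)·(-2−6) + (-2)·(6−(50/13)) + (-3)·(50/13−(-2))) = ½·(248/13 − 56/13 − 228/13) = -18/13, so the ratio is (-18/13)/(-9) = 2/13.

2/13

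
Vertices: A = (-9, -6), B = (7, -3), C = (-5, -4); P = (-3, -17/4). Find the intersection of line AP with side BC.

Barycentric coordinates of P with respect to ABC: (1/4, 1/4, 1/2).
On side BC the A-coordinate is zero; dropping P's A-weight 1/4 and renormalizing the remaining 1/4 : 1/2 gives weights 1/3, 2/3 on B, C.
Q = (1/3)·(7, -3) + (2/3)·(-5, -4) = (-1, -11/3).

(-1, -11/3)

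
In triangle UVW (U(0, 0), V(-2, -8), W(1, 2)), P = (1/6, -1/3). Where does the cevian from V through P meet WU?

(3/5, 6/5)

Barycentric coordinates of P with respect to UVW: (1/3, 1/6, 1/2).
On side WU the V-coordinate is zero; dropping P's V-weight 1/6 and renormalizing the remaining 1/2 : 1/3 gives weights 3/5, 2/5 on W, U.
Q = (3/5)·(1, 2) + (2/5)·(0, 0) = (3/5, 6/5).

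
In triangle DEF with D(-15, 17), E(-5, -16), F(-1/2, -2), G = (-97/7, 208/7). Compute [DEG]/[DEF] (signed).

[DEF] = ½·((-15)·(-16−(-2)) + (-5)·(-2−17) + (-1/2)·(17−(-16))) = ½·(210 + 95 − 33/2) = 577/4.
[DEG] = ½·((-15)·(-16−(208/7)) + (-5)·(208/7−17) + (-97/7)·(17−(-16))) = ½·(4800/7 − 445/7 − 3201/7) = 577/7, so the ratio is (577/7)/(577/4) = 4/7.

4/7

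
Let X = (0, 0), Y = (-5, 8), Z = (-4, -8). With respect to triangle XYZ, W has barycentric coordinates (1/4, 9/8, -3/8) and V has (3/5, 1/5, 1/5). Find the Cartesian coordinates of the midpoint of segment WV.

Barycentric coordinates of the midpoint are the average: (17/40, 53/80, -7/80).
Converting: (17/40)·X + (53/80)·Y + (-7/80)·Z = (-237/80, 6).

(-237/80, 6)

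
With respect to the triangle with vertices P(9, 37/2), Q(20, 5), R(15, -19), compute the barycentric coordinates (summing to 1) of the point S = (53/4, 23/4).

Signed area of the reference triangle: [PQR] = ½·(9·(5−(-19)) + 20·(-19−(37/2)) + 15·(37/2−5)) = ½·(216 − 750 + 405/2) = -663/4.
[SQR] = ½·((53/4)·(5−(-19)) + 20·(-19−(23/4)) + 15·(23/4−5)) = ½·(318 − 495 + 45/4) = -663/8, so the P-coordinate is (-663/8)/(-663/4) = 1/2.
[PSR] = ½·(9·(23/4−(-19)) + (53/4)·(-19−(37/2)) + 15·(37/2−(23/4))) = ½·(891/4 − 3975/8 + 765/4) = -663/16, so the Q-coordinate is 1/4.
[PQS] = ½·(9·(5−(23/4)) + 20·(23/4−(37/2)) + (53/4)·(37/2−5)) = ½·(-27/4 − 255 + 1431/8) = -663/16, so the R-coordinate is 1/4.

(1/2, 1/4, 1/4)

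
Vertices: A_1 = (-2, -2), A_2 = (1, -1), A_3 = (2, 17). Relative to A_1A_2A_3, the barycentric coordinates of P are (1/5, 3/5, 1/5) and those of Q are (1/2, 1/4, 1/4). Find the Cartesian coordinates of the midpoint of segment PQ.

(7/40, 27/10)

Barycentric coordinates of the midpoint are the average: (7/20, 17/40, 9/40).
Converting: (7/20)·A_1 + (17/40)·A_2 + (9/40)·A_3 = (7/40, 27/10).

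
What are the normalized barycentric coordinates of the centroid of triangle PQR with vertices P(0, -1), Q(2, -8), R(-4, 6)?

The centroid is the average of the vertices, so each weight is 1/3.

(1/3, 1/3, 1/3)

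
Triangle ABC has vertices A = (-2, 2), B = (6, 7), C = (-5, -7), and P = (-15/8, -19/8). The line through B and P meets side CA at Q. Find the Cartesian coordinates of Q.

(-9/2, -11/2)

Barycentric coordinates of P with respect to ABC: (1/8, 1/4, 5/8).
On side CA the B-coordinate is zero; dropping P's B-weight 1/4 and renormalizing the remaining 5/8 : 1/8 gives weights 5/6, 1/6 on C, A.
Q = (5/6)·(-5, -7) + (1/6)·(-2, 2) = (-9/2, -11/2).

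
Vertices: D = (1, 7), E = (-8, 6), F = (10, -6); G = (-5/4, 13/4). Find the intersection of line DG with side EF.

Barycentric coordinates of G with respect to DEF: (1/4, 1/2, 1/4).
On side EF the D-coordinate is zero; dropping G's D-weight 1/4 and renormalizing the remaining 1/2 : 1/4 gives weights 2/3, 1/3 on E, F.
H = (2/3)·(-8, 6) + (1/3)·(10, -6) = (-2, 2).

(-2, 2)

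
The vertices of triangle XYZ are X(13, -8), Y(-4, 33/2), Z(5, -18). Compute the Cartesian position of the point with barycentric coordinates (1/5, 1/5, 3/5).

W = (1/5)·X + (1/5)·Y + (3/5)·Z.
x-coordinate: (1/5)·13 + (1/5)·(-4) + (3/5)·5 = 24/5.
y-coordinate: (1/5)·(-8) + (1/5)·(33/2) + (3/5)·(-18) = -91/10.

(24/5, -91/10)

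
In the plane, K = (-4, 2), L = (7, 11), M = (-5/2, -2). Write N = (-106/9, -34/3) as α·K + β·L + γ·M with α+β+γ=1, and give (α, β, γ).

(5/9, -8/9, 4/3)

Signed area of the reference triangle: [KLM] = ½·((-4)·(11−(-2)) + 7·(-2−2) + (-5/2)·(2−11)) = ½·(-52 − 28 + 45/2) = -115/4.
[NLM] = ½·((-106/9)·(11−(-2)) + 7·(-2−(-34/3)) + (-5/2)·(-34/3−11)) = ½·(-1378/9 + 196/3 + 335/6) = -575/36, so the K-coordinate is (-575/36)/(-115/4) = 5/9.
[KNM] = ½·((-4)·(-34/3−(-2)) + (-106/9)·(-2−2) + (-5/2)·(2−(-34/3))) = ½·(112/3 + 424/9 − 100/3) = 230/9, so the L-coordinate is -8/9.
[KLN] = ½·((-4)·(11−(-34/3)) + 7·(-34/3−2) + (-106/9)·(2−11)) = ½·(-268/3 − 280/3 + 106) = -115/3, so the M-coordinate is 4/3.
Check: 5/9 − 8/9 + 4/3 = 1.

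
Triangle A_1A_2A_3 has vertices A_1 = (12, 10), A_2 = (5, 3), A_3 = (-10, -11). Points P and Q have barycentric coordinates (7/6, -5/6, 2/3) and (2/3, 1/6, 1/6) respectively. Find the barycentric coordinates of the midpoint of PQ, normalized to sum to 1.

(11/12, -1/3, 5/12)

Since both coordinate triples sum to 1, the midpoint's barycentrics are the componentwise average.
(7/6+2/3)/2 = 11/12; similarly -1/3 and 5/12.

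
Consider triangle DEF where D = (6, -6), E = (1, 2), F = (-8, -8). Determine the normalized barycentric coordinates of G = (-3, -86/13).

(4/13, 1/13, 8/13)

Signed area of the reference triangle: [DEF] = ½·(6·(2−(-8)) + 1·(-8−(-6)) + (-8)·(-6−2)) = ½·(60 − 2 + 64) = 61.
[GEF] = ½·((-3)·(2−(-8)) + 1·(-8−(-86/13)) + (-8)·(-86/13−2)) = ½·(-30 − 18/13 + 896/13) = 244/13, so the D-coordinate is (244/13)/61 = 4/13.
[DGF] = ½·(6·(-86/13−(-8)) + (-3)·(-8−(-6)) + (-8)·(-6−(-86/13))) = ½·(108/13 + 6 − 64/13) = 61/13, so the E-coordinate is 1/13.
[DEG] = ½·(6·(2−(-86/13)) + 1·(-86/13−(-6)) + (-3)·(-6−2)) = ½·(672/13 − 8/13 + 24) = 488/13, so the F-coordinate is 8/13.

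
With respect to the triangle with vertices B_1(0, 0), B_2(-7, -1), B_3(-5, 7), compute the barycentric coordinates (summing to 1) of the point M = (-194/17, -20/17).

(-11/17, 27/17, 1/17)

Signed area of the reference triangle: [B_1B_2B_3] = ½·(0·(-1−7) + (-7)·(7−0) + (-5)·(0−(-1))) = ½·(0 − 49 − 5) = -27.
[MB_2B_3] = ½·((-194/17)·(-1−7) + (-7)·(7−(-20/17)) + (-5)·(-20/17−(-1))) = ½·(1552/17 − 973/17 + 15/17) = 297/17, so the B_1-coordinate is (297/17)/(-27) = -11/17.
[B_1MB_3] = ½·(0·(-20/17−7) + (-194/17)·(7−0) + (-5)·(0−(-20/17))) = ½·(0 − 1358/17 − 100/17) = -729/17, so the B_2-coordinate is 27/17.
[B_1B_2M] = ½·(0·(-1−(-20/17)) + (-7)·(-20/17−0) + (-194/17)·(0−(-1))) = ½·(0 + 140/17 − 194/17) = -27/17, so the B_3-coordinate is 1/17.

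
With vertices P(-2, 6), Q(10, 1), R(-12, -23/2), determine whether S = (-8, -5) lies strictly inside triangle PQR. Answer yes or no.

Barycentric coordinates of S: (93/260, 1/52, 81/130).
The three coordinates are positive, positive, positive; a point is interior exactly when all three are positive.

yes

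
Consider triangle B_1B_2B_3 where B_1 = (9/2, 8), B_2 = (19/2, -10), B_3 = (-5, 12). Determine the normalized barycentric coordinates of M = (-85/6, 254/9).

Signed area of the reference triangle: [B_1B_2B_3] = ½·((9/2)·(-10−12) + (19/2)·(12−8) + (-5)·(8−(-10))) = ½·(-99 + 38 − 90) = -151/2.
[MB_2B_3] = ½·((-85/6)·(-10−12) + (19/2)·(12−(254/9)) + (-5)·(254/9−(-10))) = ½·(935/3 − 1387/9 − 1720/9) = -151/9, so the B_1-coordinate is (-151/9)/(-151/2) = 2/9.
[B_1MB_3] = ½·((9/2)·(254/9−12) + (-85/6)·(12−8) + (-5)·(8−(254/9))) = ½·(73 − 170/3 + 910/9) = 1057/18, so the B_2-coordinate is -7/9.
[B_1B_2M] = ½·((9/2)·(-10−(254/9)) + (19/2)·(254/9−8) + (-85/6)·(8−(-10))) = ½·(-172 + 1729/9 − 255) = -1057/9, so the B_3-coordinate is 14/9.
Check: 2/9 − 7/9 + 14/9 = 1.

(2/9, -7/9, 14/9)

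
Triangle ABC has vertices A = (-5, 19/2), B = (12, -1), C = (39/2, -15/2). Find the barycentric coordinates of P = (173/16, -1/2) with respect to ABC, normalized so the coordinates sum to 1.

(1/8, 3/4, 1/8)

Signed area of the reference triangle: [ABC] = ½·((-5)·(-1−(-15/2)) + 12·(-15/2−(19/2)) + (39/2)·(19/2−(-1))) = ½·(-65/2 − 204 + 819/4) = -127/8.
[PBC] = ½·((173/16)·(-1−(-15/2)) + 12·(-15/2−(-1/2)) + (39/2)·(-1/2−(-1))) = ½·(2249/32 − 84 + 39/4) = -127/64, so the A-coordinate is (-127/64)/(-127/8) = 1/8.
[APC] = ½·((-5)·(-1/2−(-15/2)) + (173/16)·(-15/2−(19/2)) + (39/2)·(19/2−(-1/2))) = ½·(-35 − 2941/16 + 195) = -381/32, so the B-coordinate is 3/4.
[ABP] = ½·((-5)·(-1−(-1/2)) + 12·(-1/2−(19/2)) + (173/16)·(19/2−(-1))) = ½·(5/2 − 120 + 3633/32) = -127/64, so the C-coordinate is 1/8.
Check: 1/8 + 3/4 + 1/8 = 1.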